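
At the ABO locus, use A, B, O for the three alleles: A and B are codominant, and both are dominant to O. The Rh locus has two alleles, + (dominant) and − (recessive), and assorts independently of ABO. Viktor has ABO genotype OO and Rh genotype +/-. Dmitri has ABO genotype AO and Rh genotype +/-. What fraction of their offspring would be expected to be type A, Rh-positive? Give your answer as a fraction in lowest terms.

ABO cross OO × AO → offspring phenotypes: 1/2 O, 1/2 A.
Rh cross +/- × +/- → 3/4 Rh+, 1/4 Rh-.
Independent loci: P(type A, Rh-positive) = 1/2 × 3/4 = 3/8.

3/8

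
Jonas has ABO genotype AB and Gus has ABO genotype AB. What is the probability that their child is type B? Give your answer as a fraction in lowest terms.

ABO cross AB × AB → offspring phenotypes: 1/4 A, 1/4 B, 1/2 AB.
So P(type B) = 1/4.

1/4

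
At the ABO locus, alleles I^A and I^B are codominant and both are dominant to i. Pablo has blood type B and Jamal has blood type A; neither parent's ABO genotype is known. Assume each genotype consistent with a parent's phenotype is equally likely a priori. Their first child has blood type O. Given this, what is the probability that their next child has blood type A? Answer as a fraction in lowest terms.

1/4

Possible genotypes: Pablo ∈ {I^B I^B, I^B i}; Jamal ∈ {I^A I^A, I^A i}.
Weight each parental genotype pair by prior × P(type-O child):
  I^B i × I^A i: posterior weight 1; P(next child type A) = 1/4.
Weighted sum = 1/4.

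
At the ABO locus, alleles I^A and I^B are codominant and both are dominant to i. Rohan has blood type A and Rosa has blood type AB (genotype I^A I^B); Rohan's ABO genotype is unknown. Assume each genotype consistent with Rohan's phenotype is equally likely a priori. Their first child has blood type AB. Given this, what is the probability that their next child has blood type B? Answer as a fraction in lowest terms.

1/12

Possible genotypes: Rohan ∈ {I^A I^A, I^A i}; Rosa ∈ {I^A I^B}.
Weight each parental genotype pair by prior × P(type-AB child):
  I^A I^A × I^A I^B: posterior weight 2/3; P(next child type B) = 0.
  I^A i × I^A I^B: posterior weight 1/3; P(next child type B) = 1/4.
Weighted sum = 1/12.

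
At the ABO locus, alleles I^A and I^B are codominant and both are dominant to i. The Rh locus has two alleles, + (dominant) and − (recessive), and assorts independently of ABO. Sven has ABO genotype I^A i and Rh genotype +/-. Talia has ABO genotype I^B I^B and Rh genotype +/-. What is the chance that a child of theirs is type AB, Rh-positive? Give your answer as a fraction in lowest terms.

ABO cross I^A i × I^B I^B → offspring phenotypes: 1/2 B, 1/2 AB.
Rh cross +/- × +/- → 3/4 Rh+, 1/4 Rh-.
Independent loci: P(type AB, Rh-positive) = 1/2 × 3/4 = 3/8.

3/8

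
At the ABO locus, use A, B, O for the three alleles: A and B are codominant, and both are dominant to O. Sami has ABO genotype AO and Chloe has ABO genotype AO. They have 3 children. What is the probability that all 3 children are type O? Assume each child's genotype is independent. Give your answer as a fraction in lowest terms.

ABO cross AO × AO → 1/4 O, 3/4 A.
So P(type O) = 1/4 per child.
All 3 independent: (1/4)^3 = 1/64.

1/64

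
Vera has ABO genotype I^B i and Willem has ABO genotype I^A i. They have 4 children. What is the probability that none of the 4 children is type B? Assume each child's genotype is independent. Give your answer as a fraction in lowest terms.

81/256

ABO cross I^B i × I^A i → 1/4 O, 1/4 A, 1/4 B, 1/4 AB.
So P(type B) = 1/4 per child.
P(not type B) = 3/4 for one child; (3/4)^4 = 81/256.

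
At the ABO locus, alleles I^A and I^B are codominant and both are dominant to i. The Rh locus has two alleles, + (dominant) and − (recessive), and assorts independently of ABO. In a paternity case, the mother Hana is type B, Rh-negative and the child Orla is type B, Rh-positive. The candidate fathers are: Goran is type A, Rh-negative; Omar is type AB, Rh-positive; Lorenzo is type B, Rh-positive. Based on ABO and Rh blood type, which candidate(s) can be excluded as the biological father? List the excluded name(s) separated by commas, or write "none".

A candidate is excluded only if no genotype consistent with his phenotype could produce a type B, Rh-positive child with a type B, Rh-negative mother.
Goran (type A, Rh-): no genotype consistent with that phenotype can produce a type-B Rh+ child with a type-B mother.

Goran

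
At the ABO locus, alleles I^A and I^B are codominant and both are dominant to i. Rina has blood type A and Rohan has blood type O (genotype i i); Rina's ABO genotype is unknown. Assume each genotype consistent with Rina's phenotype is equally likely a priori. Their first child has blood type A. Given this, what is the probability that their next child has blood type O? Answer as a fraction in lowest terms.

1/6

Possible genotypes: Rina ∈ {I^A I^A, I^A i}; Rohan ∈ {i i}.
Weight each parental genotype pair by prior × P(type-A child):
  I^A I^A × i i: posterior weight 2/3; P(next child type O) = 0.
  I^A i × i i: posterior weight 1/3; P(next child type O) = 1/2.
Weighted sum = 1/6.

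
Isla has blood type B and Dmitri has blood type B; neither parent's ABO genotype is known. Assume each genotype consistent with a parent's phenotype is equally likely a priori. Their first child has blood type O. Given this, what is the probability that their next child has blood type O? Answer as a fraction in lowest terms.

1/4

Possible genotypes: Isla ∈ {I^B I^B, I^B i}; Dmitri ∈ {I^B I^B, I^B i}.
Weight each parental genotype pair by prior × P(type-O child):
  I^B i × I^B i: posterior weight 1; P(next child type O) = 1/4.
Weighted sum = 1/4.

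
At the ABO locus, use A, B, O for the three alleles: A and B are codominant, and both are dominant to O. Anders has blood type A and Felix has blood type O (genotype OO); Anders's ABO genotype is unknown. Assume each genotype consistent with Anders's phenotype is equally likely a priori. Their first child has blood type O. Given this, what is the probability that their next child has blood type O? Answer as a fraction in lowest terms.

1/2

Possible genotypes: Anders ∈ {AA, AO}; Felix ∈ {OO}.
Weight each parental genotype pair by prior × P(type-O child):
  AO × OO: posterior weight 1; P(next child type O) = 1/2.
Weighted sum = 1/2.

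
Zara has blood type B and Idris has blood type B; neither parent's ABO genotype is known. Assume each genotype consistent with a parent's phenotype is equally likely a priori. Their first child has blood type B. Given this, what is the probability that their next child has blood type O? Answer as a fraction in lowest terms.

Possible genotypes: Zara ∈ {I^B I^B, I^B i}; Idris ∈ {I^B I^B, I^B i}.
Weight each parental genotype pair by prior × P(type-B child):
  I^B I^B × I^B I^B: posterior weight 4/15; P(next child type O) = 0.
  I^B I^B × I^B i: posterior weight 4/15; P(next child type O) = 0.
  I^B i × I^B I^B: posterior weight 4/15; P(next child type O) = 0.
  I^B i × I^B i: posterior weight 1/5; P(next child type O) = 1/4.
Weighted sum = 1/20.

1/20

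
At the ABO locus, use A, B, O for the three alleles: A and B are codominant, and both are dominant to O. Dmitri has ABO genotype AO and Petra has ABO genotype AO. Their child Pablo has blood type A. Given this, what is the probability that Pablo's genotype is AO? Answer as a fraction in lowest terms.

Cross AO × AO → 1/4 AA, 1/2 AO, 1/4 OO.
Type-A genotypes among offspring: AA (1/4), AO (1/2); total 3/4.
P(AO | type A) = (1/2) / (3/4) = 2/3.

2/3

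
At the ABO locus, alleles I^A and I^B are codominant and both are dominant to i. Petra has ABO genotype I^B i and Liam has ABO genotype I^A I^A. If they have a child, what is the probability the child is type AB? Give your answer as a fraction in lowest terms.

ABO cross I^B i × I^A I^A → offspring phenotypes: 1/2 A, 1/2 AB.
So P(type AB) = 1/2.

1/2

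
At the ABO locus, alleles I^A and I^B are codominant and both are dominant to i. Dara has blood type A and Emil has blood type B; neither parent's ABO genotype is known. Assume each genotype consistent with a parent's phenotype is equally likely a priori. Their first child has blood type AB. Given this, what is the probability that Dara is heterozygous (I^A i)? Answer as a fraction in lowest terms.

1/3

Possible genotypes: Dara ∈ {I^A I^A, I^A i}; Emil ∈ {I^B I^B, I^B i}.
Weight each parental genotype pair by prior × P(type-AB child):
  I^A I^A × I^B I^B: posterior weight 4/9.
  I^A I^A × I^B i: posterior weight 2/9.
  I^A i × I^B I^B: posterior weight 2/9.
  I^A i × I^B i: posterior weight 1/9.
Sum the posterior weight over pairs where Dara is I^A i: 1/3.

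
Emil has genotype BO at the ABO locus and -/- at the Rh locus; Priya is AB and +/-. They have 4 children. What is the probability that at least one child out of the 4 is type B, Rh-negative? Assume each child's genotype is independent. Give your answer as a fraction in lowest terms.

ABO cross BO × AB → 1/4 A, 1/2 B, 1/4 AB.
Rh cross -/- × +/- → 1/2 Rh+, 1/2 Rh-; so P(type B, Rh-negative) = 1/2 × 1/2 = 1/4 per child.
P(none) = (3/4)^4 = 81/256; P(at least one) = 1 − 81/256 = 175/256.

175/256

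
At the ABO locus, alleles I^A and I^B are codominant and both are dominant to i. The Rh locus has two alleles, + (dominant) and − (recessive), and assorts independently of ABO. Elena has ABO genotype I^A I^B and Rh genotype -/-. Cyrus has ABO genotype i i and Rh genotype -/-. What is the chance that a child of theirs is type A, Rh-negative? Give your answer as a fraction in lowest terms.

1/2

ABO cross I^A I^B × i i → offspring phenotypes: 1/2 A, 1/2 B.
Rh cross -/- × -/- → 1 Rh-.
Independent loci: P(type A, Rh-negative) = 1/2 × 1 = 1/2.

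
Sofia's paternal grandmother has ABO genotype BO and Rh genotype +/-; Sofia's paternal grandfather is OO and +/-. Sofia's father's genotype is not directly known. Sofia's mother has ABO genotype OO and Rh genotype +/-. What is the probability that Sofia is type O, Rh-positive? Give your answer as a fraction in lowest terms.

Sofia's father's ABO genotype from BO × OO: 1/2 BO, 1/2 OO.
Crossing each possibility with the mother OO and summing P(type O): 1/2·1/2 + 1/2·1 = 3/4.
Similarly for Rh via the father's Rh distribution: P(Rh+) = 3/4.
Independent loci: 3/4 × 3/4 = 9/16.

9/16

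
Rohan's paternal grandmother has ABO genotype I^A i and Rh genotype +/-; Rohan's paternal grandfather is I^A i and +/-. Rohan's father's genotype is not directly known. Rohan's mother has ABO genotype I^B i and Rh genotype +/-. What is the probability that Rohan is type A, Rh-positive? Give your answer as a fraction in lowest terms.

Rohan's father's ABO genotype from I^A i × I^A i: 1/4 I^A I^A, 1/2 I^A i, 1/4 i i.
Crossing each possibility with the mother I^B i and summing P(type A): 1/4·1/2 + 1/2·1/4 + 1/4·0 = 1/4.
Similarly for Rh via the father's Rh distribution: P(Rh+) = 3/4.
Independent loci: 1/4 × 3/4 = 3/16.

3/16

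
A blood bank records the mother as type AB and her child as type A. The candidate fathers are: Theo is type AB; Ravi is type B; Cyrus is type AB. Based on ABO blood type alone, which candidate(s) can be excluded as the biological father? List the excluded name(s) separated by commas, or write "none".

none

A candidate is excluded only if no genotype consistent with his phenotype could produce a type A child with a type AB mother.
Every candidate has at least one consistent genotype combination, so none can be excluded.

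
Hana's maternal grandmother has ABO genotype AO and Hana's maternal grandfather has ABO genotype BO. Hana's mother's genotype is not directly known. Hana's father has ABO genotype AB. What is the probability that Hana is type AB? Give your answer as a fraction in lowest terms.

Hana's mother's ABO genotype from AO × BO: 1/4 AB, 1/4 AO, 1/4 BO, 1/4 OO.
Crossing each possibility with the father AB and summing P(type AB): 1/4·1/2 + 1/4·1/4 + 1/4·1/4 + 1/4·0 = 1/4.

1/4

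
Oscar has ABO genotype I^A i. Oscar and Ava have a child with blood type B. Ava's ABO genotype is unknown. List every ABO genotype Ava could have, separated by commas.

For each candidate genotype of Ava, check whether crossing it with I^A i can produce every observed child phenotype.
  I^A I^A → possible child types {A} ✗
  I^A I^B → possible child types {A, B, AB} ✓
  I^A i → possible child types {O, A} ✗
  I^B I^B → possible child types {B, AB} ✓
  I^B i → possible child types {O, A, B, AB} ✓
  i i → possible child types {O, A} ✗

I^A I^B, I^B I^B, I^B i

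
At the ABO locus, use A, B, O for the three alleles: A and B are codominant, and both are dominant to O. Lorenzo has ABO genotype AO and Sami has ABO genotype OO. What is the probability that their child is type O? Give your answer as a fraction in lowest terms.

1/2

ABO cross AO × OO → offspring phenotypes: 1/2 O, 1/2 A.
So P(type O) = 1/2.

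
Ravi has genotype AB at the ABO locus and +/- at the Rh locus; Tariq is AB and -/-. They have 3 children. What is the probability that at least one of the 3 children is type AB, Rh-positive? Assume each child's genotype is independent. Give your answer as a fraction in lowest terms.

ABO cross AB × AB → 1/4 A, 1/4 B, 1/2 AB.
Rh cross +/- × -/- → 1/2 Rh+, 1/2 Rh-; so P(type AB, Rh-positive) = 1/2 × 1/2 = 1/4 per child.
P(none) = (3/4)^3 = 27/64; P(at least one) = 1 − 27/64 = 37/64.

37/64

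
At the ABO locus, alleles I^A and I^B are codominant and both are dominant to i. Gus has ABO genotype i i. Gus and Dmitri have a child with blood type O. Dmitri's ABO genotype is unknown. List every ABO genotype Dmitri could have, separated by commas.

For each candidate genotype of Dmitri, check whether crossing it with i i can produce every observed child phenotype.
  I^A I^A → possible child types {A} ✗
  I^A I^B → possible child types {A, B} ✗
  I^A i → possible child types {O, A} ✓
  I^B I^B → possible child types {B} ✗
  I^B i → possible child types {O, B} ✓
  i i → possible child types {O} ✓

I^A i, I^B i, i i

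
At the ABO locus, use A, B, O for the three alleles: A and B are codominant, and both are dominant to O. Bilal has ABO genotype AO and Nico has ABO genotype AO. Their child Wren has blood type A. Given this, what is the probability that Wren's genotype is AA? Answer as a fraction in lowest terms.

Cross AO × AO → 1/4 AA, 1/2 AO, 1/4 OO.
Type-A genotypes among offspring: AA (1/4), AO (1/2); total 3/4.
P(AA | type A) = (1/4) / (3/4) = 1/3.

1/3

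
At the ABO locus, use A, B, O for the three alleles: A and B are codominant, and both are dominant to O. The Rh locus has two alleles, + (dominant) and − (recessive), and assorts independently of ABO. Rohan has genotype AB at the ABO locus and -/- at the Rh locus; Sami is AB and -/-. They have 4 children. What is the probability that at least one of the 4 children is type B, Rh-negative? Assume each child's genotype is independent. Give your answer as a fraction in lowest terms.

175/256

ABO cross AB × AB → 1/4 A, 1/4 B, 1/2 AB.
Rh cross -/- × -/- → 1 Rh-; so P(type B, Rh-negative) = 1/4 × 1 = 1/4 per child.
P(none) = (3/4)^4 = 81/256; P(at least one) = 1 − 81/256 = 175/256.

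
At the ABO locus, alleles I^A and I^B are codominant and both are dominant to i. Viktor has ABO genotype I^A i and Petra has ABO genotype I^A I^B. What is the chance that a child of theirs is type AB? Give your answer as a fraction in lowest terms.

ABO cross I^A i × I^A I^B → offspring phenotypes: 1/2 A, 1/4 B, 1/4 AB.
So P(type AB) = 1/4.

1/4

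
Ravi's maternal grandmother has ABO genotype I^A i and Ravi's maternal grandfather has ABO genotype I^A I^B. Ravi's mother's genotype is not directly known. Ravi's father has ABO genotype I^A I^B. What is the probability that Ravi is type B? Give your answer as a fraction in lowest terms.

1/4

Ravi's mother's ABO genotype from I^A i × I^A I^B: 1/4 I^A I^A, 1/4 I^A I^B, 1/4 I^A i, 1/4 I^B i.
Crossing each possibility with the father I^A I^B and summing P(type B): 1/4·0 + 1/4·1/4 + 1/4·1/4 + 1/4·1/2 = 1/4.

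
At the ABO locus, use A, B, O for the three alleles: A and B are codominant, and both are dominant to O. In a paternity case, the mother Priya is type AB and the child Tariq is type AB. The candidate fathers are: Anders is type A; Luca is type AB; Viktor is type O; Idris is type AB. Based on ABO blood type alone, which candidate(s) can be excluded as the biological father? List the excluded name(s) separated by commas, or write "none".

Viktor

A candidate is excluded only if no genotype consistent with his phenotype could produce a type AB child with a type AB mother.
Viktor (type O): no genotype consistent with that phenotype can produce a type-AB child with a type-AB mother.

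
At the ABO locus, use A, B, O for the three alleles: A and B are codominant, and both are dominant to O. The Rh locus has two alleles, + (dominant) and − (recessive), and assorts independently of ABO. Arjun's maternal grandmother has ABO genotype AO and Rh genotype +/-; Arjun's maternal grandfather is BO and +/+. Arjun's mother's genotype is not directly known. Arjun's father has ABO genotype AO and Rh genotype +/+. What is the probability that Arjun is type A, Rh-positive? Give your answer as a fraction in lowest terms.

1/2

Arjun's mother's ABO genotype from AO × BO: 1/4 AB, 1/4 AO, 1/4 BO, 1/4 OO.
Crossing each possibility with the father AO and summing P(type A): 1/4·1/2 + 1/4·3/4 + 1/4·1/4 + 1/4·1/2 = 1/2.
Similarly for Rh via the mother's Rh distribution: P(Rh+) = 1.
Independent loci: 1/2 × 1 = 1/2.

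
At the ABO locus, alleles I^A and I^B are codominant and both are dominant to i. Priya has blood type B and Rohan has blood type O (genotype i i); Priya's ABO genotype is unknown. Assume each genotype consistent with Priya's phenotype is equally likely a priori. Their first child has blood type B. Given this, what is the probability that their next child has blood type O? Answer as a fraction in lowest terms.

Possible genotypes: Priya ∈ {I^B I^B, I^B i}; Rohan ∈ {i i}.
Weight each parental genotype pair by prior × P(type-B child):
  I^B I^B × i i: posterior weight 2/3; P(next child type O) = 0.
  I^B i × i i: posterior weight 1/3; P(next child type O) = 1/2.
Weighted sum = 1/6.

1/6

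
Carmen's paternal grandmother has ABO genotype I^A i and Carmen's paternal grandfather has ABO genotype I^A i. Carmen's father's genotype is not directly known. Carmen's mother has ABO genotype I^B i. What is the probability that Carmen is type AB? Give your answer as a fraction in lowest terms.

1/4

Carmen's father's ABO genotype from I^A i × I^A i: 1/4 I^A I^A, 1/2 I^A i, 1/4 i i.
Crossing each possibility with the mother I^B i and summing P(type AB): 1/4·1/2 + 1/2·1/4 + 1/4·0 = 1/4.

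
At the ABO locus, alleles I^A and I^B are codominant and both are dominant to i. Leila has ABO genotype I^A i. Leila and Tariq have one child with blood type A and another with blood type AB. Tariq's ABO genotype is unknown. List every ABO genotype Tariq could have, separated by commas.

For each candidate genotype of Tariq, check whether crossing it with I^A i can produce every observed child phenotype.
  I^A I^A → possible child types {A} ✗
  I^A I^B → possible child types {A, B, AB} ✓
  I^A i → possible child types {O, A} ✗
  I^B I^B → possible child types {B, AB} ✗
  I^B i → possible child types {O, A, B, AB} ✓
  i i → possible child types {O, A} ✗

I^A I^B, I^B i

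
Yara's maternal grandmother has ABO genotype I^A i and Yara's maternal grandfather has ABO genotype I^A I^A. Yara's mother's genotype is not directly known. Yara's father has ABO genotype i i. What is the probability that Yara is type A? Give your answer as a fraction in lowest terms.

Yara's mother's ABO genotype from I^A i × I^A I^A: 1/2 I^A I^A, 1/2 I^A i.
Crossing each possibility with the father i i and summing P(type A): 1/2·1 + 1/2·1/2 = 3/4.

3/4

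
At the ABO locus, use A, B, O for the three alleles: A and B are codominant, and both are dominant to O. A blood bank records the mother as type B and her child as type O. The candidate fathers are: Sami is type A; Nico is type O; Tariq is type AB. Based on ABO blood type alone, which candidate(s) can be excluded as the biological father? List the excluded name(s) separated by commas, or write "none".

A candidate is excluded only if no genotype consistent with his phenotype could produce a type O child with a type B mother.
Tariq (type AB): no genotype consistent with that phenotype can produce a type-O child with a type-B mother.

Tariq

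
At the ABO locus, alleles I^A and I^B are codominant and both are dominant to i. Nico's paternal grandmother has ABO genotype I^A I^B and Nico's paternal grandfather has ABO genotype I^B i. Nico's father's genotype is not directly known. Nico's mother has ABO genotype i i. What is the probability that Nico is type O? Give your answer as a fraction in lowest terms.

Nico's father's ABO genotype from I^A I^B × I^B i: 1/4 I^A I^B, 1/4 I^A i, 1/4 I^B I^B, 1/4 I^B i.
Crossing each possibility with the mother i i and summing P(type O): 1/4·0 + 1/4·1/2 + 1/4·0 + 1/4·1/2 = 1/4.

1/4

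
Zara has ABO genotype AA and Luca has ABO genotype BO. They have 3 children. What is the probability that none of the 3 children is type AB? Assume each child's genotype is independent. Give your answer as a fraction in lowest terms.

ABO cross AA × BO → 1/2 A, 1/2 AB.
So P(type AB) = 1/2 per child.
P(not type AB) = 1/2 for one child; (1/2)^3 = 1/8.

1/8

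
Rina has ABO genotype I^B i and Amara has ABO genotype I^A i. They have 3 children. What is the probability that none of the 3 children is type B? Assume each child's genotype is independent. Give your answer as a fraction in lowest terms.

27/64

ABO cross I^B i × I^A i → 1/4 O, 1/4 A, 1/4 B, 1/4 AB.
So P(type B) = 1/4 per child.
P(not type B) = 3/4 for one child; (3/4)^3 = 27/64.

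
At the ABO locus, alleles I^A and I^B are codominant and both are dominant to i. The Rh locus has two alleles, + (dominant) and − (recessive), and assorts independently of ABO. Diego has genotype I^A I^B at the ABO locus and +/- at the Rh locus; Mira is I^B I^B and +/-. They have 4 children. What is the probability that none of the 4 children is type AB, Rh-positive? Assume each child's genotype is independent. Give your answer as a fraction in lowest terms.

ABO cross I^A I^B × I^B I^B → 1/2 B, 1/2 AB.
Rh cross +/- × +/- → 3/4 Rh+, 1/4 Rh-; so P(type AB, Rh-positive) = 1/2 × 3/4 = 3/8 per child.
P(not type AB, Rh-positive) = 5/8 for one child; (5/8)^4 = 625/4096.

625/4096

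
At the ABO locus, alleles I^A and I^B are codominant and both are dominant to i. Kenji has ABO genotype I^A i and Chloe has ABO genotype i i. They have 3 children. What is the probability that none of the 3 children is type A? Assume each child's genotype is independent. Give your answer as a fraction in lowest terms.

ABO cross I^A i × i i → 1/2 O, 1/2 A.
So P(type A) = 1/2 per child.
P(not type A) = 1/2 for one child; (1/2)^3 = 1/8.

1/8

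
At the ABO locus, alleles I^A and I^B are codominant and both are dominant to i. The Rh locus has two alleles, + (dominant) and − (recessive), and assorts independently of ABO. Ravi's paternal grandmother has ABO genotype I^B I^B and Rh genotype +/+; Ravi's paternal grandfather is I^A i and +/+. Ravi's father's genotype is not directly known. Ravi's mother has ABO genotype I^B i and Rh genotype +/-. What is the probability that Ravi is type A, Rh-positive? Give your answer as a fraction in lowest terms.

Ravi's father's ABO genotype from I^B I^B × I^A i: 1/2 I^A I^B, 1/2 I^B i.
Crossing each possibility with the mother I^B i and summing P(type A): 1/2·1/4 + 1/2·0 = 1/8.
Similarly for Rh via the father's Rh distribution: P(Rh+) = 1.
Independent loci: 1/8 × 1 = 1/8.

1/8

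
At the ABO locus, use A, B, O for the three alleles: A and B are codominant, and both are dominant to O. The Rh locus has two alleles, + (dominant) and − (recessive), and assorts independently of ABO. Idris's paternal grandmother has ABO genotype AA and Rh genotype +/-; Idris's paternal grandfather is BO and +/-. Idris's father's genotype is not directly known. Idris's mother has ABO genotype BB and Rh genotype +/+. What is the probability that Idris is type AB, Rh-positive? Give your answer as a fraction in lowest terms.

Idris's father's ABO genotype from AA × BO: 1/2 AB, 1/2 AO.
Crossing each possibility with the mother BB and summing P(type AB): 1/2·1/2 + 1/2·1/2 = 1/2.
Similarly for Rh via the father's Rh distribution: P(Rh+) = 1.
Independent loci: 1/2 × 1 = 1/2.

1/2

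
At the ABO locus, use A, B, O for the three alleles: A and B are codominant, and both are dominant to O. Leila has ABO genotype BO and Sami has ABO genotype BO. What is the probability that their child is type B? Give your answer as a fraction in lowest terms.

3/4

ABO cross BO × BO → offspring phenotypes: 1/4 O, 3/4 B.
So P(type B) = 3/4.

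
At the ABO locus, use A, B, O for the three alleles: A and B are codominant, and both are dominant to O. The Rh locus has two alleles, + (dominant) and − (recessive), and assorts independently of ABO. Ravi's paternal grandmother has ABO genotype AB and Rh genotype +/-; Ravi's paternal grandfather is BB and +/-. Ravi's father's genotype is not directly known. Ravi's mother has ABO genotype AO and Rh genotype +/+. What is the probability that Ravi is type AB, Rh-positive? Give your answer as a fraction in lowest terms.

3/8

Ravi's father's ABO genotype from AB × BB: 1/2 AB, 1/2 BB.
Crossing each possibility with the mother AO and summing P(type AB): 1/2·1/4 + 1/2·1/2 = 3/8.
Similarly for Rh via the father's Rh distribution: P(Rh+) = 1.
Independent loci: 3/8 × 1 = 3/8.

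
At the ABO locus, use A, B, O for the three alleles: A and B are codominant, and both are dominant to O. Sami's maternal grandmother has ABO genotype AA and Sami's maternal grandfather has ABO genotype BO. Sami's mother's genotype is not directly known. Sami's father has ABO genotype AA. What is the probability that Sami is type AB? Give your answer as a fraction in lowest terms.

Sami's mother's ABO genotype from AA × BO: 1/2 AB, 1/2 AO.
Crossing each possibility with the father AA and summing P(type AB): 1/2·1/2 + 1/2·0 = 1/4.

1/4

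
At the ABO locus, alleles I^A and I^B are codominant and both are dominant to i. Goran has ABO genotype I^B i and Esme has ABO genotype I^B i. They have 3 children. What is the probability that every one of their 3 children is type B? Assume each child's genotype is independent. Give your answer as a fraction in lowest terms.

27/64

ABO cross I^B i × I^B i → 1/4 O, 3/4 B.
So P(type B) = 3/4 per child.
All 3 independent: (3/4)^3 = 27/64.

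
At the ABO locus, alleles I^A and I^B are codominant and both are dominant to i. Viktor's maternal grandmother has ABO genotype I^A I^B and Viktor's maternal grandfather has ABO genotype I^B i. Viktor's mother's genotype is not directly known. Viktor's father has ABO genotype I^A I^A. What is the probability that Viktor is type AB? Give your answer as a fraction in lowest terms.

1/2

Viktor's mother's ABO genotype from I^A I^B × I^B i: 1/4 I^A I^B, 1/4 I^A i, 1/4 I^B I^B, 1/4 I^B i.
Crossing each possibility with the father I^A I^A and summing P(type AB): 1/4·1/2 + 1/4·0 + 1/4·1 + 1/4·1/2 = 1/2.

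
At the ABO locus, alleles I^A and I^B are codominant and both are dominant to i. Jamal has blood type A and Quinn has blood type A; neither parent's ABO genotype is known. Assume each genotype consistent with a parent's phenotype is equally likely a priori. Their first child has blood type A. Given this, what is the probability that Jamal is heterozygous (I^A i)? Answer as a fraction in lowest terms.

7/15

Possible genotypes: Jamal ∈ {I^A I^A, I^A i}; Quinn ∈ {I^A I^A, I^A i}.
Weight each parental genotype pair by prior × P(type-A child):
  I^A I^A × I^A I^A: posterior weight 4/15.
  I^A I^A × I^A i: posterior weight 4/15.
  I^A i × I^A I^A: posterior weight 4/15.
  I^A i × I^A i: posterior weight 1/5.
Sum the posterior weight over pairs where Jamal is I^A i: 7/15.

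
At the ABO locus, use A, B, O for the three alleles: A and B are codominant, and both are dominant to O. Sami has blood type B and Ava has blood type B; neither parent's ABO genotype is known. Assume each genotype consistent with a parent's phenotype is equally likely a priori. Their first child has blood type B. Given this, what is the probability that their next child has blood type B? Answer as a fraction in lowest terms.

19/20

Possible genotypes: Sami ∈ {BB, BO}; Ava ∈ {BB, BO}.
Weight each parental genotype pair by prior × P(type-B child):
  BB × BB: posterior weight 4/15; P(next child type B) = 1.
  BB × BO: posterior weight 4/15; P(next child type B) = 1.
  BO × BB: posterior weight 4/15; P(next child type B) = 1.
  BO × BO: posterior weight 1/5; P(next child type B) = 3/4.
Weighted sum = 19/20.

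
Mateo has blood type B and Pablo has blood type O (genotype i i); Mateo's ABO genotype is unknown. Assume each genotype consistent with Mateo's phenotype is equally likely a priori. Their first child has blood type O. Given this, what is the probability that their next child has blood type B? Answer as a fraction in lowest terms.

1/2

Possible genotypes: Mateo ∈ {I^B I^B, I^B i}; Pablo ∈ {i i}.
Weight each parental genotype pair by prior × P(type-O child):
  I^B i × i i: posterior weight 1; P(next child type B) = 1/2.
Weighted sum = 1/2.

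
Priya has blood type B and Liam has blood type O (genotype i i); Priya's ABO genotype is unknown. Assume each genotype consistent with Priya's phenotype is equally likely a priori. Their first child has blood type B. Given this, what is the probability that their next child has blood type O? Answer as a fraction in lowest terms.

1/6

Possible genotypes: Priya ∈ {I^B I^B, I^B i}; Liam ∈ {i i}.
Weight each parental genotype pair by prior × P(type-B child):
  I^B I^B × i i: posterior weight 2/3; P(next child type O) = 0.
  I^B i × i i: posterior weight 1/3; P(next child type O) = 1/2.
Weighted sum = 1/6.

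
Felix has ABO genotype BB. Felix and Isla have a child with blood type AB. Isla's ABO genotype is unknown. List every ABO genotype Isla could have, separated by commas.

For each candidate genotype of Isla, check whether crossing it with BB can produce every observed child phenotype.
  AA → possible child types {AB} ✓
  AB → possible child types {B, AB} ✓
  AO → possible child types {B, AB} ✓
  BB → possible child types {B} ✗
  BO → possible child types {B} ✗
  OO → possible child types {B} ✗

AA, AB, AO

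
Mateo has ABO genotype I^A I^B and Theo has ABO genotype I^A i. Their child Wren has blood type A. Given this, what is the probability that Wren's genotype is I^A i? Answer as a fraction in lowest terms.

1/2

Cross I^A I^B × I^A i → 1/4 I^A I^A, 1/4 I^A I^B, 1/4 I^A i, 1/4 I^B i.
Type-A genotypes among offspring: I^A I^A (1/4), I^A i (1/4); total 1/2.
P(I^A i | type A) = (1/4) / (1/2) = 1/2.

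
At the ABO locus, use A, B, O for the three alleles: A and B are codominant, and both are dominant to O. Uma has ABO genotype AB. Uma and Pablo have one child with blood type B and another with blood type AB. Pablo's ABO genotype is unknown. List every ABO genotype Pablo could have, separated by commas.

AB, AO, BB, BO

For each candidate genotype of Pablo, check whether crossing it with AB can produce every observed child phenotype.
  AA → possible child types {A, AB} ✗
  AB → possible child types {A, B, AB} ✓
  AO → possible child types {A, B, AB} ✓
  BB → possible child types {B, AB} ✓
  BO → possible child types {A, B, AB} ✓
  OO → possible child types {A, B} ✗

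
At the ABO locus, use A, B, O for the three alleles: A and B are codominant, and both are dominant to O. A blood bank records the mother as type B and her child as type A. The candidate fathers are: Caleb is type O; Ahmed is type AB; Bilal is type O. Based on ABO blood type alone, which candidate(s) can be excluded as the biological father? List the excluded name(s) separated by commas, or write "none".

A candidate is excluded only if no genotype consistent with his phenotype could produce a type A child with a type B mother.
Caleb (type O): no genotype consistent with that phenotype can produce a type-A child with a type-B mother.
Bilal (type O): no genotype consistent with that phenotype can produce a type-A child with a type-B mother.

Caleb, Bilal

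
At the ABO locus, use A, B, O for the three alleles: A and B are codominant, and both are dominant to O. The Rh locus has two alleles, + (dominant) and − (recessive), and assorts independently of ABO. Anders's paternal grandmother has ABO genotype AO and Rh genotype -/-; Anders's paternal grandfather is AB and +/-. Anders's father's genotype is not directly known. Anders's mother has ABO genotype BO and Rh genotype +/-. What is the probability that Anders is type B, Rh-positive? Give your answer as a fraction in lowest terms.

15/64

Anders's father's ABO genotype from AO × AB: 1/4 AA, 1/4 AB, 1/4 AO, 1/4 BO.
Crossing each possibility with the mother BO and summing P(type B): 1/4·0 + 1/4·1/2 + 1/4·1/4 + 1/4·3/4 = 3/8.
Similarly for Rh via the father's Rh distribution: P(Rh+) = 5/8.
Independent loci: 3/8 × 5/8 = 15/64.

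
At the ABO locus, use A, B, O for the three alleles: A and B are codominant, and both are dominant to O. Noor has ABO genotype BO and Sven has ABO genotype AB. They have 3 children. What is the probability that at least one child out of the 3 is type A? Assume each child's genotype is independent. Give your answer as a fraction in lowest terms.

ABO cross BO × AB → 1/4 A, 1/2 B, 1/4 AB.
So P(type A) = 1/4 per child.
P(none) = (3/4)^3 = 27/64; P(at least one) = 1 − 27/64 = 37/64.

37/64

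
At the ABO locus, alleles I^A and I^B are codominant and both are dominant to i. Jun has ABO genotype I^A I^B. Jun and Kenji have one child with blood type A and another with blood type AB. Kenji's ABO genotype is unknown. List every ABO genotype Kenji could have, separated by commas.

For each candidate genotype of Kenji, check whether crossing it with I^A I^B can produce every observed child phenotype.
  I^A I^A → possible child types {A, AB} ✓
  I^A I^B → possible child types {A, B, AB} ✓
  I^A i → possible child types {A, B, AB} ✓
  I^B I^B → possible child types {B, AB} ✗
  I^B i → possible child types {A, B, AB} ✓
  i i → possible child types {A, B} ✗

I^A I^A, I^A I^B, I^A i, I^B i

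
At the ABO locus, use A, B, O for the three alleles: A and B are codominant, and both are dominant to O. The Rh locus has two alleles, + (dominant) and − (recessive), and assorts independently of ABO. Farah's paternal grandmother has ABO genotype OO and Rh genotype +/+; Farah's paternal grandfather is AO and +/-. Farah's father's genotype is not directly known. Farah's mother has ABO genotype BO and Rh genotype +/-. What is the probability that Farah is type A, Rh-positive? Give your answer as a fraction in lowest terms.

Farah's father's ABO genotype from OO × AO: 1/2 AO, 1/2 OO.
Crossing each possibility with the mother BO and summing P(type A): 1/2·1/4 + 1/2·0 = 1/8.
Similarly for Rh via the father's Rh distribution: P(Rh+) = 7/8.
Independent loci: 1/8 × 7/8 = 7/64.

7/64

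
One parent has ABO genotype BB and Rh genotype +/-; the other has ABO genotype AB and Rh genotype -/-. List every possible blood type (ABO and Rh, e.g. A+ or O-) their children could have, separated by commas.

B+, B-, AB+, AB-

Gametes from BB × AB give offspring ABO genotypes AB, BB, i.e. phenotypes B, AB.
Rh cross +/- × -/- → phenotypes Rh+, Rh-.
Combining independently: B+, B-, AB+, AB-.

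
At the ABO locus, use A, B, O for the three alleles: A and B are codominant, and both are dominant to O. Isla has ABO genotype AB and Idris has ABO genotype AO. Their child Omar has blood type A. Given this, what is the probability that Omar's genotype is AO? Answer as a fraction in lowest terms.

1/2

Cross AB × AO → 1/4 AA, 1/4 AB, 1/4 AO, 1/4 BO.
Type-A genotypes among offspring: AA (1/4), AO (1/4); total 1/2.
P(AO | type A) = (1/4) / (1/2) = 1/2.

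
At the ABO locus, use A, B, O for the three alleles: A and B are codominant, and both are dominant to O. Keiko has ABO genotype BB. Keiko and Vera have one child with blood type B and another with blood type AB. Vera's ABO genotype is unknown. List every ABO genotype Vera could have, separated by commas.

AB, AO

For each candidate genotype of Vera, check whether crossing it with BB can produce every observed child phenotype.
  AA → possible child types {AB} ✗
  AB → possible child types {B, AB} ✓
  AO → possible child types {B, AB} ✓
  BB → possible child types {B} ✗
  BO → possible child types {B} ✗
  OO → possible child types {B} ✗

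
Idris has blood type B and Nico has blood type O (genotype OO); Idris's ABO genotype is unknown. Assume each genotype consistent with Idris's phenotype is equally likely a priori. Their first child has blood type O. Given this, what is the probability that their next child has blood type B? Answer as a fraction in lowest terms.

Possible genotypes: Idris ∈ {BB, BO}; Nico ∈ {OO}.
Weight each parental genotype pair by prior × P(type-O child):
  BO × OO: posterior weight 1; P(next child type B) = 1/2.
Weighted sum = 1/2.

1/2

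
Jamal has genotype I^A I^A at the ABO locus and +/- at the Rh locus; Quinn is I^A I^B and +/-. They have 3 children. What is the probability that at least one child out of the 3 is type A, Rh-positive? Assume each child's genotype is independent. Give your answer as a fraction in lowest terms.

ABO cross I^A I^A × I^A I^B → 1/2 A, 1/2 AB.
Rh cross +/- × +/- → 3/4 Rh+, 1/4 Rh-; so P(type A, Rh-positive) = 1/2 × 3/4 = 3/8 per child.
P(none) = (5/8)^3 = 125/512; P(at least one) = 1 − 125/512 = 387/512.

387/512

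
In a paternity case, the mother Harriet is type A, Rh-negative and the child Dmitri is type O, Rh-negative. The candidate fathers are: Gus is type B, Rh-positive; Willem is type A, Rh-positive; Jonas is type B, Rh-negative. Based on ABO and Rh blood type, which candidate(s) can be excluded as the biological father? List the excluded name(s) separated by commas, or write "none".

none

A candidate is excluded only if no genotype consistent with his phenotype could produce a type O, Rh-negative child with a type A, Rh-negative mother.
Every candidate has at least one consistent genotype combination, so none can be excluded.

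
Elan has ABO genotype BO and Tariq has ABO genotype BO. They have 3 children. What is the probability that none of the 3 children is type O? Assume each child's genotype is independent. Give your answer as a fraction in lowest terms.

ABO cross BO × BO → 1/4 O, 3/4 B.
So P(type O) = 1/4 per child.
P(not type O) = 3/4 for one child; (3/4)^3 = 27/64.

27/64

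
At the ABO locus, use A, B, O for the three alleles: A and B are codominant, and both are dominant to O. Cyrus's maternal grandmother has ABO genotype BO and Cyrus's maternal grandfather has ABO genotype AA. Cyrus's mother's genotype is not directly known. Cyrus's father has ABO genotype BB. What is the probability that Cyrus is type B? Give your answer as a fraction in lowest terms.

1/2

Cyrus's mother's ABO genotype from BO × AA: 1/2 AB, 1/2 AO.
Crossing each possibility with the father BB and summing P(type B): 1/2·1/2 + 1/2·1/2 = 1/2.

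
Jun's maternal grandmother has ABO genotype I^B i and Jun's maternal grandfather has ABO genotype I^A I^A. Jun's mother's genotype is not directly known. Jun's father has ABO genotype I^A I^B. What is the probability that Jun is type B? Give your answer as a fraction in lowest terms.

1/4

Jun's mother's ABO genotype from I^B i × I^A I^A: 1/2 I^A I^B, 1/2 I^A i.
Crossing each possibility with the father I^A I^B and summing P(type B): 1/2·1/4 + 1/2·1/4 = 1/4.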